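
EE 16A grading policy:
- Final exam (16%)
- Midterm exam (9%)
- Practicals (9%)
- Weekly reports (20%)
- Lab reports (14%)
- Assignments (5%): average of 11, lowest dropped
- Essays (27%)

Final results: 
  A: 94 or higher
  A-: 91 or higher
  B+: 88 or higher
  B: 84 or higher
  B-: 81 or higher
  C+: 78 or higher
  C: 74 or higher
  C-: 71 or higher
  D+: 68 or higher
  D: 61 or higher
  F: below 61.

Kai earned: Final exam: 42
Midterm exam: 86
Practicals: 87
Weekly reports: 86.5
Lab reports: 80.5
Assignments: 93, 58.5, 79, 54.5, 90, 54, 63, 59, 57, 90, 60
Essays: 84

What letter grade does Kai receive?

C

Assignments: drop 54 → average of remaining 10 = 704/10 = 70.4
Weighted total:
  Final exam 42 × 0.16 = 6.72
  Midterm exam 86 × 0.09 = 7.74
  Practicals 87 × 0.09 = 7.83
  Weekly reports 86.5 × 0.2 = 17.3
  Lab reports 80.5 × 0.14 = 11.27
  Assignments 70.4 × 0.05 = 3.52
  Essays 84 × 0.27 = 22.68
Sum = 77.06
77.06 is ≥ 74 and < 78 → C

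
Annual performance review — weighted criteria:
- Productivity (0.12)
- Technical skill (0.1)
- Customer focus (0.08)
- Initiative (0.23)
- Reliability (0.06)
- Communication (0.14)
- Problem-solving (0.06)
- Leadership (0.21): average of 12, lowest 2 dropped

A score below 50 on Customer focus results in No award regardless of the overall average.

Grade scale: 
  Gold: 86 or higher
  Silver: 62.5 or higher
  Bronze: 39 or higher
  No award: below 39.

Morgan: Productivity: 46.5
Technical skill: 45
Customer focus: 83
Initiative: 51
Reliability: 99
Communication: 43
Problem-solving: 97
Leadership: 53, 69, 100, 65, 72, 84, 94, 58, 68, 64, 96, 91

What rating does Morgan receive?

Leadership: drop 53, 58 → average of remaining 10 = 803/10 = 80.3
Customer focus score 83 ≥ 50: minimum met.
Weighted total:
  Productivity 46.5 × 0.12 = 5.58
  Technical skill 45 × 0.1 = 4.5
  Customer focus 83 × 0.08 = 6.64
  Initiative 51 × 0.23 = 11.73
  Reliability 99 × 0.06 = 5.94
  Communication 43 × 0.14 = 6.02
  Problem-solving 97 × 0.06 = 5.82
  Leadership 80.3 × 0.21 = 16.863
Sum = 63.093
63.093 is ≥ 62.5 and < 86 → Silver

Silver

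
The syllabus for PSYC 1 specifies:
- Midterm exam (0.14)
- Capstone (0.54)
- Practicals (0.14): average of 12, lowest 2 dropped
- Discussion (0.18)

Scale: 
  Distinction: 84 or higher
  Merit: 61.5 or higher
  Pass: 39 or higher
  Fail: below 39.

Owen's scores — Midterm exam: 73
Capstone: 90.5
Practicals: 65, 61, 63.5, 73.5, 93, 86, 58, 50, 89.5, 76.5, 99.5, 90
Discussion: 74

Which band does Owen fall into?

Practicals: drop 50, 58 → average of remaining 10 = 797.5/10 = 79.75
Weighted total:
  Midterm exam 73 × 0.14 = 10.22
  Capstone 90.5 × 0.54 = 48.87
  Practicals 79.75 × 0.14 = 11.165
  Discussion 74 × 0.18 = 13.32
Sum = 83.575
83.575 is ≥ 61.5 and < 84 → Merit

Merit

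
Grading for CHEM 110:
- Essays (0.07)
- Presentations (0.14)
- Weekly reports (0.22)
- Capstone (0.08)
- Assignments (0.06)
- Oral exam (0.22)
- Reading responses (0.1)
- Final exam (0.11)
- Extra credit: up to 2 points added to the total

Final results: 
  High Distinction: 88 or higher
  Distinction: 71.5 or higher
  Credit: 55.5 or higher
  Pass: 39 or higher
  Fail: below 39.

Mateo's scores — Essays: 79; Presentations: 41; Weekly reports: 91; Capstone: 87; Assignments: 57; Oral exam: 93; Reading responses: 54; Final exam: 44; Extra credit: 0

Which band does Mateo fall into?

Weighted total:
  Essays 79 × 0.07 = 5.53
  Presentations 41 × 0.14 = 5.74
  Weekly reports 91 × 0.22 = 20.02
  Capstone 87 × 0.08 = 6.96
  Assignments 57 × 0.06 = 3.42
  Oral exam 93 × 0.22 = 20.46
  Reading responses 54 × 0.1 = 5.4
  Final exam 44 × 0.11 = 4.84
Sum = 72.37
Extra credit: 72.37 + 0 = 72.37
72.37 is ≥ 71.5 and < 88 → Distinction

Distinction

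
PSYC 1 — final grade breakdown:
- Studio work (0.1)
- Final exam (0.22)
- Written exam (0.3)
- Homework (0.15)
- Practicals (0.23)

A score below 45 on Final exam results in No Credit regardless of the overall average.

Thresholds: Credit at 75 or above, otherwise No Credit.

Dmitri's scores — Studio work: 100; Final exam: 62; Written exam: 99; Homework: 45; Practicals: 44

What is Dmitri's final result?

No Credit

Final exam score 62 ≥ 45: minimum met.
Weighted total:
  Studio work 100 × 0.1 = 10
  Final exam 62 × 0.22 = 13.64
  Written exam 99 × 0.3 = 29.7
  Homework 45 × 0.15 = 6.75
  Practicals 44 × 0.23 = 10.12
Sum = 70.21
70.21 < 75 → No Credit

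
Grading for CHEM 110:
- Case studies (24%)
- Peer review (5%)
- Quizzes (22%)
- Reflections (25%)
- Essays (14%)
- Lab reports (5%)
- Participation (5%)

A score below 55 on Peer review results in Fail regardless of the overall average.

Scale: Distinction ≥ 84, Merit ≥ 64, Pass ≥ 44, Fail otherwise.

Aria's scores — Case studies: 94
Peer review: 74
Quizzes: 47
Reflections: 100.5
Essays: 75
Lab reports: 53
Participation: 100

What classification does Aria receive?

Merit

Peer review score 74 ≥ 55: minimum met.
Weighted total:
  Case studies 94 × 0.24 = 22.56
  Peer review 74 × 0.05 = 3.7
  Quizzes 47 × 0.22 = 10.34
  Reflections 100.5 × 0.25 = 25.125
  Essays 75 × 0.14 = 10.5
  Lab reports 53 × 0.05 = 2.65
  Participation 100 × 0.05 = 5
Sum = 79.875
79.875 is ≥ 64 and < 84 → Merit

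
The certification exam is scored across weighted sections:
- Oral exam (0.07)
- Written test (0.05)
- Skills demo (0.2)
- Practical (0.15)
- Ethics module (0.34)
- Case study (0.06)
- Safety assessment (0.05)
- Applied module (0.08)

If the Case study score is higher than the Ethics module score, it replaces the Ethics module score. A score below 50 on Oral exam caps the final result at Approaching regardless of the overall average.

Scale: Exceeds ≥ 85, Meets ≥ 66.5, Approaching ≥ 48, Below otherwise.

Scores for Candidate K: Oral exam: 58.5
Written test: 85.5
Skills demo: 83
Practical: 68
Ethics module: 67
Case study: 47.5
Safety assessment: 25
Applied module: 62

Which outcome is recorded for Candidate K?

Meets

Case study (47.5) ≤ Ethics module (67), so Ethics module stays at 67.
Oral exam score 58.5 ≥ 50: minimum met.
Weighted total:
  Oral exam 58.5 × 0.07 = 4.095
  Written test 85.5 × 0.05 = 4.275
  Skills demo 83 × 0.2 = 16.6
  Practical 68 × 0.15 = 10.2
  Ethics module 67 × 0.34 = 22.78
  Case study 47.5 × 0.06 = 2.85
  Safety assessment 25 × 0.05 = 1.25
  Applied module 62 × 0.08 = 4.96
Sum = 67.01
67.01 is ≥ 66.5 and < 85 → Meets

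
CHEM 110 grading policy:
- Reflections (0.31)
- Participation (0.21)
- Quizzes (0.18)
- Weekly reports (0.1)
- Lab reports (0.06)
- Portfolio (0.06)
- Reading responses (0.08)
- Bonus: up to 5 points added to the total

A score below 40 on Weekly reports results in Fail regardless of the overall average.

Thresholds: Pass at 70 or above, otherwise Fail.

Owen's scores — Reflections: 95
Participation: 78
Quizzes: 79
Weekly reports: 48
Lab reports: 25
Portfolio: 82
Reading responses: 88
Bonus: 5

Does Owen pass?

Pass

Weekly reports score 48 ≥ 40: minimum met.
Weighted total:
  Reflections 95 × 0.31 = 29.45
  Participation 78 × 0.21 = 16.38
  Quizzes 79 × 0.18 = 14.22
  Weekly reports 48 × 0.1 = 4.8
  Lab reports 25 × 0.06 = 1.5
  Portfolio 82 × 0.06 = 4.92
  Reading responses 88 × 0.08 = 7.04
Sum = 78.31
Bonus: 78.31 + 5 = 83.31
83.31 ≥ 70 → Pass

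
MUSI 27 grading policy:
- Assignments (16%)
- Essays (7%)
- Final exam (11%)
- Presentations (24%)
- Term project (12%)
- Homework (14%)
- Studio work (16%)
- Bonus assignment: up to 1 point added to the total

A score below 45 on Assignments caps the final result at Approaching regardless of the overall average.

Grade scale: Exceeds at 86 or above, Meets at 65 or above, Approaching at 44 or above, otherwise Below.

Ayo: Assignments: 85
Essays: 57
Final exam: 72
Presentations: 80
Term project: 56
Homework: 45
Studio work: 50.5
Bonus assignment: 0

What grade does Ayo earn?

Meets

Assignments score 85 ≥ 45: minimum met.
Weighted total:
  Assignments 85 × 0.16 = 13.6
  Essays 57 × 0.07 = 3.99
  Final exam 72 × 0.11 = 7.92
  Presentations 80 × 0.24 = 19.2
  Term project 56 × 0.12 = 6.72
  Homework 45 × 0.14 = 6.3
  Studio work 50.5 × 0.16 = 8.08
Sum = 65.81
Bonus assignment: 65.81 + 0 = 65.81
65.81 is ≥ 65 and < 86 → Meets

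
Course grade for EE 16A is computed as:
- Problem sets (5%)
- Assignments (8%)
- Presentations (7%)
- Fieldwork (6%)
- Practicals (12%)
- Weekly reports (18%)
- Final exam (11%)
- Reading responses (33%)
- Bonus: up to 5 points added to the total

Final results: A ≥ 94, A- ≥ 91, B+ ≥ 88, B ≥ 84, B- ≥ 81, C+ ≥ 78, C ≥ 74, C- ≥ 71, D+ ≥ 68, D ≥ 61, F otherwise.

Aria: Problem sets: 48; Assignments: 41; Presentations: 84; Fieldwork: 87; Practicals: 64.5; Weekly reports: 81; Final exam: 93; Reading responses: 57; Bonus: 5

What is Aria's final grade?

C-

Weighted total:
  Problem sets 48 × 0.05 = 2.4
  Assignments 41 × 0.08 = 3.28
  Presentations 84 × 0.07 = 5.88
  Fieldwork 87 × 0.06 = 5.22
  Practicals 64.5 × 0.12 = 7.74
  Weekly reports 81 × 0.18 = 14.58
  Final exam 93 × 0.11 = 10.23
  Reading responses 57 × 0.33 = 18.81
Sum = 68.14
Bonus: 68.14 + 5 = 73.14
73.14 is ≥ 71 and < 74 → C-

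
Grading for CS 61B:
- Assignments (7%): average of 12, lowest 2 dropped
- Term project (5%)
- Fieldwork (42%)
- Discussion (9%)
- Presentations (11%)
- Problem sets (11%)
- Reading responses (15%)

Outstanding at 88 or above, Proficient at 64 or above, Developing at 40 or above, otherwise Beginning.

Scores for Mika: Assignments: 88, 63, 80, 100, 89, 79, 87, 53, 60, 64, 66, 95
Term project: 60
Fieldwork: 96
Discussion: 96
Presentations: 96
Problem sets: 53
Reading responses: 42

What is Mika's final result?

Assignments: drop 53, 60 → average of remaining 10 = 811/10 = 81.1
Weighted total:
  Assignments 81.1 × 0.07 = 5.677
  Term project 60 × 0.05 = 3
  Fieldwork 96 × 0.42 = 40.32
  Discussion 96 × 0.09 = 8.64
  Presentations 96 × 0.11 = 10.56
  Problem sets 53 × 0.11 = 5.83
  Reading responses 42 × 0.15 = 6.3
Sum = 80.327
80.327 is ≥ 64 and < 88 → Proficient

Proficient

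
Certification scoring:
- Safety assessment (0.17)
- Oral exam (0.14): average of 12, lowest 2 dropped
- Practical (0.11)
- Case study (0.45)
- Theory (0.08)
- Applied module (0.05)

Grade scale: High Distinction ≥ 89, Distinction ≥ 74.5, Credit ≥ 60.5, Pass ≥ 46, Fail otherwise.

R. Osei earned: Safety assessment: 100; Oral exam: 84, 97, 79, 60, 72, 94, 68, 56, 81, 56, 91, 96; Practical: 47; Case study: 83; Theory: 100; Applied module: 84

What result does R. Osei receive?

Oral exam: drop 56, 56 → average of remaining 10 = 822/10 = 82.2
Weighted total:
  Safety assessment 100 × 0.17 = 17
  Oral exam 82.2 × 0.14 = 11.508
  Practical 47 × 0.11 = 5.17
  Case study 83 × 0.45 = 37.35
  Theory 100 × 0.08 = 8
  Applied module 84 × 0.05 = 4.2
Sum = 83.228
83.228 is ≥ 74.5 and < 89 → Distinction

Distinction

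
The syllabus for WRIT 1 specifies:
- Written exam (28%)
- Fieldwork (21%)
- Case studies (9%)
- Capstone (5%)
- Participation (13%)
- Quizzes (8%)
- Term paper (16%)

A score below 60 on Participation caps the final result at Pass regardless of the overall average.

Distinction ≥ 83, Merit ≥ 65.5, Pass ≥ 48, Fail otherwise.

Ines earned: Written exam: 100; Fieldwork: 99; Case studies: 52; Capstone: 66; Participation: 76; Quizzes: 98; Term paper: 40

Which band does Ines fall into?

Merit

Participation score 76 ≥ 60: minimum met.
Weighted total:
  Written exam 100 × 0.28 = 28
  Fieldwork 99 × 0.21 = 20.79
  Case studies 52 × 0.09 = 4.68
  Capstone 66 × 0.05 = 3.3
  Participation 76 × 0.13 = 9.88
  Quizzes 98 × 0.08 = 7.84
  Term paper 40 × 0.16 = 6.4
Sum = 80.89
80.89 is ≥ 65.5 and < 83 → Merit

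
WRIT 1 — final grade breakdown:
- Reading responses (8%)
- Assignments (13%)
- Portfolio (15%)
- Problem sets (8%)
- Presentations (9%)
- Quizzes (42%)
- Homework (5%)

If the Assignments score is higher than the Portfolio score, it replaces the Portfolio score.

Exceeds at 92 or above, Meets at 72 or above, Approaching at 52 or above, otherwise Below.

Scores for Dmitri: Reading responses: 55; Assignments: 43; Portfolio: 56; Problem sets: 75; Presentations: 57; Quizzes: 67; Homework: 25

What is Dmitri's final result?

Approaching

Assignments (43) ≤ Portfolio (56), so Portfolio stays at 56.
Weighted total:
  Reading responses 55 × 0.08 = 4.4
  Assignments 43 × 0.13 = 5.59
  Portfolio 56 × 0.15 = 8.4
  Problem sets 75 × 0.08 = 6
  Presentations 57 × 0.09 = 5.13
  Quizzes 67 × 0.42 = 28.14
  Homework 25 × 0.05 = 1.25
Sum = 58.91
58.91 is ≥ 52 and < 72 → Approaching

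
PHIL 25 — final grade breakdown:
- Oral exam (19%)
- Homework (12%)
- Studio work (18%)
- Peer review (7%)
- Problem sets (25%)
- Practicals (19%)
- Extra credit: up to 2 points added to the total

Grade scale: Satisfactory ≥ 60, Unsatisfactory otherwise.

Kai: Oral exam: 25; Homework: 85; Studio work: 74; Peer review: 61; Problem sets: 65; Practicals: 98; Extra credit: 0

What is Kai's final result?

Satisfactory

Weighted total:
  Oral exam 25 × 0.19 = 4.75
  Homework 85 × 0.12 = 10.2
  Studio work 74 × 0.18 = 13.32
  Peer review 61 × 0.07 = 4.27
  Problem sets 65 × 0.25 = 16.25
  Practicals 98 × 0.19 = 18.62
Sum = 67.41
Extra credit: 67.41 + 0 = 67.41
67.41 ≥ 60 → Satisfactory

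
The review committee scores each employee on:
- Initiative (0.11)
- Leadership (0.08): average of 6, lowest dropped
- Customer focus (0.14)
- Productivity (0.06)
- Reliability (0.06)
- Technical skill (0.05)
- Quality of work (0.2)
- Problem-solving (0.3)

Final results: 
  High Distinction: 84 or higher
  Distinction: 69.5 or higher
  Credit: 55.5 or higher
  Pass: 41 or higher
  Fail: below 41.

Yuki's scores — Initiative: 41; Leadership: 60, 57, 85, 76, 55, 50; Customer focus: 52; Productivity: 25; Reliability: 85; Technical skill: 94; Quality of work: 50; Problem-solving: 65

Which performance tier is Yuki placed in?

Credit

Leadership: drop 50 → average of remaining 5 = 333/5 = 66.6
Weighted total:
  Initiative 41 × 0.11 = 4.51
  Leadership 66.6 × 0.08 = 5.328
  Customer focus 52 × 0.14 = 7.28
  Productivity 25 × 0.06 = 1.5
  Reliability 85 × 0.06 = 5.1
  Technical skill 94 × 0.05 = 4.7
  Quality of work 50 × 0.2 = 10
  Problem-solving 65 × 0.3 = 19.5
Sum = 57.918
57.918 is ≥ 55.5 and < 69.5 → Credit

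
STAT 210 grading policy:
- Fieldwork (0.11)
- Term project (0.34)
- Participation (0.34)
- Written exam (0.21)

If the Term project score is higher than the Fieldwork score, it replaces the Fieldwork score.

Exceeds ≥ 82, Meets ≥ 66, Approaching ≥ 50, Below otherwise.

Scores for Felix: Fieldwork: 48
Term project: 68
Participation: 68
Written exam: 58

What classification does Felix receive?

Approaching

Term project (68) > Fieldwork (48), so Fieldwork counts as 68.
Weighted total:
  Fieldwork 68 × 0.11 = 7.48
  Term project 68 × 0.34 = 23.12
  Participation 68 × 0.34 = 23.12
  Written exam 58 × 0.21 = 12.18
Sum = 65.9
65.9 is ≥ 50 and < 66 → Approaching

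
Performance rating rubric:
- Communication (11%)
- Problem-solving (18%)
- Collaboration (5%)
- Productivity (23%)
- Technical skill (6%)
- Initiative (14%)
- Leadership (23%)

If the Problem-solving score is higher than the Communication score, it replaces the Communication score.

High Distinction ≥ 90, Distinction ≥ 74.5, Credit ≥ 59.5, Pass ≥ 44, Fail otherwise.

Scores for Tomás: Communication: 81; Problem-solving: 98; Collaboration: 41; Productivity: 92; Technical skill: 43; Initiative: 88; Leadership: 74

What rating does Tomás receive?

Problem-solving (98) > Communication (81), so Communication counts as 98.
Weighted total:
  Communication 98 × 0.11 = 10.78
  Problem-solving 98 × 0.18 = 17.64
  Collaboration 41 × 0.05 = 2.05
  Productivity 92 × 0.23 = 21.16
  Technical skill 43 × 0.06 = 2.58
  Initiative 88 × 0.14 = 12.32
  Leadership 74 × 0.23 = 17.02
Sum = 83.55
83.55 is ≥ 74.5 and < 90 → Distinction

Distinction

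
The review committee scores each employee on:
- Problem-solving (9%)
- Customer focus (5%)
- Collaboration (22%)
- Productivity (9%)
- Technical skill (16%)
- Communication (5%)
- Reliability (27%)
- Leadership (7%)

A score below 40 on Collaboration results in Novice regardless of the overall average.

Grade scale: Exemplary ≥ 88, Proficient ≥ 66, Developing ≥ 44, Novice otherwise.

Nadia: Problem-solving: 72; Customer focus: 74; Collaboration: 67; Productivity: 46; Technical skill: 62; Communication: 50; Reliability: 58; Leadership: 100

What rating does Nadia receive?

Developing

Collaboration score 67 ≥ 40: minimum met.
Weighted total:
  Problem-solving 72 × 0.09 = 6.48
  Customer focus 74 × 0.05 = 3.7
  Collaboration 67 × 0.22 = 14.74
  Productivity 46 × 0.09 = 4.14
  Technical skill 62 × 0.16 = 9.92
  Communication 50 × 0.05 = 2.5
  Reliability 58 × 0.27 = 15.66
  Leadership 100 × 0.07 = 7
Sum = 64.14
64.14 is ≥ 44 and < 66 → Developing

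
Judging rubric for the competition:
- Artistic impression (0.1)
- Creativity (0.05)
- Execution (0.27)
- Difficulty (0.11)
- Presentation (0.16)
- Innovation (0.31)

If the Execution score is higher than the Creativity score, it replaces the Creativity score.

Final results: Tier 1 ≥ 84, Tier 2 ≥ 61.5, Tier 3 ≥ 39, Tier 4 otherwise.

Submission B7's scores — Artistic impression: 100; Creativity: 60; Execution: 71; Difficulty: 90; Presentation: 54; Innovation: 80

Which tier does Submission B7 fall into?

Execution (71) > Creativity (60), so Creativity counts as 71.
Weighted total:
  Artistic impression 100 × 0.1 = 10
  Creativity 71 × 0.05 = 3.55
  Execution 71 × 0.27 = 19.17
  Difficulty 90 × 0.11 = 9.9
  Presentation 54 × 0.16 = 8.64
  Innovation 80 × 0.31 = 24.8
Sum = 76.06
76.06 is ≥ 61.5 and < 84 → Tier 2

Tier 2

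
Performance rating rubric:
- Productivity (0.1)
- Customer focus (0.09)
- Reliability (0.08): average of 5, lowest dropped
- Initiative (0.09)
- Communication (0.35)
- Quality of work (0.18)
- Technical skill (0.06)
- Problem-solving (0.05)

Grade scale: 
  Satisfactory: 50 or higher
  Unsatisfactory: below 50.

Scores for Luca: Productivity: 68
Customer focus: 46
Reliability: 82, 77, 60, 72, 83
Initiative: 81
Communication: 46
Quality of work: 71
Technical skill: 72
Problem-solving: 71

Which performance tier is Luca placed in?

Satisfactory

Reliability: drop 60 → average of remaining 4 = 314/4 = 78.5
Weighted total:
  Productivity 68 × 0.1 = 6.8
  Customer focus 46 × 0.09 = 4.14
  Reliability 78.5 × 0.08 = 6.28
  Initiative 81 × 0.09 = 7.29
  Communication 46 × 0.35 = 16.1
  Quality of work 71 × 0.18 = 12.78
  Technical skill 72 × 0.06 = 4.32
  Problem-solving 71 × 0.05 = 3.55
Sum = 61.26
61.26 ≥ 50 → Satisfactory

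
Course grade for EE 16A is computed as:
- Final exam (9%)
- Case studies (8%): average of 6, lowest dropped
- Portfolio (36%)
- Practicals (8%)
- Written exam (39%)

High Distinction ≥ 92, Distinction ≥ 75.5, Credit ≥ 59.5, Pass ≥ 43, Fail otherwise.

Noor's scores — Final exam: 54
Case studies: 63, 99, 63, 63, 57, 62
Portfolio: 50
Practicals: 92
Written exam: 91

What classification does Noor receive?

Credit

Case studies: drop 57 → average of remaining 5 = 350/5 = 70
Weighted total:
  Final exam 54 × 0.09 = 4.86
  Case studies 70 × 0.08 = 5.6
  Portfolio 50 × 0.36 = 18
  Practicals 92 × 0.08 = 7.36
  Written exam 91 × 0.39 = 35.49
Sum = 71.31
71.31 is ≥ 59.5 and < 75.5 → Credit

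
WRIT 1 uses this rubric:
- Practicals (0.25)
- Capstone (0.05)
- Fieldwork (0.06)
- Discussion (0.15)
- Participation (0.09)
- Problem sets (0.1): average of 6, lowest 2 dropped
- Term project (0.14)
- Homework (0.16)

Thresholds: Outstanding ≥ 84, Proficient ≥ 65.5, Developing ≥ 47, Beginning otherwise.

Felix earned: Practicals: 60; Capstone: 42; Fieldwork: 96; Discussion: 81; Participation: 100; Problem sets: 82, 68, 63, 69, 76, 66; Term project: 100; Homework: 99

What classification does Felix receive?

Proficient

Problem sets: drop 63, 66 → average of remaining 4 = 295/4 = 73.75
Weighted total:
  Practicals 60 × 0.25 = 15
  Capstone 42 × 0.05 = 2.1
  Fieldwork 96 × 0.06 = 5.76
  Discussion 81 × 0.15 = 12.15
  Participation 100 × 0.09 = 9
  Problem sets 73.75 × 0.1 = 7.375
  Term project 100 × 0.14 = 14
  Homework 99 × 0.16 = 15.84
Sum = 81.225
81.225 is ≥ 65.5 and < 84 → Proficient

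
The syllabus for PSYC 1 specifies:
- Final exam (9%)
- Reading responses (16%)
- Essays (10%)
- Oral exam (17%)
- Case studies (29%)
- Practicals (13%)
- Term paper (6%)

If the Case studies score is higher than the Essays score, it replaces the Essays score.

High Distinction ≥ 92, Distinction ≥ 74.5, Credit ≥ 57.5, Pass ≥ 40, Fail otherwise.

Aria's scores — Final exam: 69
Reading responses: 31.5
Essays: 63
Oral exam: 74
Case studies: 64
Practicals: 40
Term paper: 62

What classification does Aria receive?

Case studies (64) > Essays (63), so Essays counts as 64.
Weighted total:
  Final exam 69 × 0.09 = 6.21
  Reading responses 31.5 × 0.16 = 5.04
  Essays 64 × 0.1 = 6.4
  Oral exam 74 × 0.17 = 12.58
  Case studies 64 × 0.29 = 18.56
  Practicals 40 × 0.13 = 5.2
  Term paper 62 × 0.06 = 3.72
Sum = 57.71
57.71 is ≥ 57.5 and < 74.5 → Credit

Credit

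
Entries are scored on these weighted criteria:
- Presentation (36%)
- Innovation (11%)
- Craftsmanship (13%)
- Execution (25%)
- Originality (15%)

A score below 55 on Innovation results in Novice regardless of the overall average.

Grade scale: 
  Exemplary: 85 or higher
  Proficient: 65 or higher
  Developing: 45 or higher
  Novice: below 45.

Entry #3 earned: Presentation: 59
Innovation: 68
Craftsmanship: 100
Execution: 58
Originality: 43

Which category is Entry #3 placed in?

Developing

Innovation score 68 ≥ 55: minimum met.
Weighted total:
  Presentation 59 × 0.36 = 21.24
  Innovation 68 × 0.11 = 7.48
  Craftsmanship 100 × 0.13 = 13
  Execution 58 × 0.25 = 14.5
  Originality 43 × 0.15 = 6.45
Sum = 62.67
62.67 is ≥ 45 and < 65 → Developing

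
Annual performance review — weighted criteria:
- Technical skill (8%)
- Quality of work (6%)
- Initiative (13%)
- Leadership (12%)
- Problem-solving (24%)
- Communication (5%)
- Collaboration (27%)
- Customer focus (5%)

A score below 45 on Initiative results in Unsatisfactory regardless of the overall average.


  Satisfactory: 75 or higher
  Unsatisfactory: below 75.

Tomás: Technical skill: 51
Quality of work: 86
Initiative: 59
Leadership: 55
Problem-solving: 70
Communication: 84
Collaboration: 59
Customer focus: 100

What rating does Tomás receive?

Initiative score 59 ≥ 45: minimum met.
Weighted total:
  Technical skill 51 × 0.08 = 4.08
  Quality of work 86 × 0.06 = 5.16
  Initiative 59 × 0.13 = 7.67
  Leadership 55 × 0.12 = 6.6
  Problem-solving 70 × 0.24 = 16.8
  Communication 84 × 0.05 = 4.2
  Collaboration 59 × 0.27 = 15.93
  Customer focus 100 × 0.05 = 5
Sum = 65.44
65.44 < 75 → Unsatisfactory

Unsatisfactory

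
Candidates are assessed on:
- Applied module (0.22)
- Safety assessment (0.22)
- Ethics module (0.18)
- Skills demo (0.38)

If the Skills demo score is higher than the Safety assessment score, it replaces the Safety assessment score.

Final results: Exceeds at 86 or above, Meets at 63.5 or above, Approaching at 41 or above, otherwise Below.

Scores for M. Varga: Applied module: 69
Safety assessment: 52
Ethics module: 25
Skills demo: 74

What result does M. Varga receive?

Meets

Skills demo (74) > Safety assessment (52), so Safety assessment counts as 74.
Weighted total:
  Applied module 69 × 0.22 = 15.18
  Safety assessment 74 × 0.22 = 16.28
  Ethics module 25 × 0.18 = 4.5
  Skills demo 74 × 0.38 = 28.12
Sum = 64.08
64.08 is ≥ 63.5 and < 86 → Meets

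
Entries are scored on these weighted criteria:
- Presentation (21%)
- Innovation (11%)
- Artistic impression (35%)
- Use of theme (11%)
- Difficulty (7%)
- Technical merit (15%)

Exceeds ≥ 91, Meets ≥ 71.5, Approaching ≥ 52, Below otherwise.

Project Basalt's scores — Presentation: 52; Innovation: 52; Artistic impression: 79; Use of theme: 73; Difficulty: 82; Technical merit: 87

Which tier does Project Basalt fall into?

Weighted total:
  Presentation 52 × 0.21 = 10.92
  Innovation 52 × 0.11 = 5.72
  Artistic impression 79 × 0.35 = 27.65
  Use of theme 73 × 0.11 = 8.03
  Difficulty 82 × 0.07 = 5.74
  Technical merit 87 × 0.15 = 13.05
Sum = 71.11
71.11 is ≥ 52 and < 71.5 → Approaching

Approaching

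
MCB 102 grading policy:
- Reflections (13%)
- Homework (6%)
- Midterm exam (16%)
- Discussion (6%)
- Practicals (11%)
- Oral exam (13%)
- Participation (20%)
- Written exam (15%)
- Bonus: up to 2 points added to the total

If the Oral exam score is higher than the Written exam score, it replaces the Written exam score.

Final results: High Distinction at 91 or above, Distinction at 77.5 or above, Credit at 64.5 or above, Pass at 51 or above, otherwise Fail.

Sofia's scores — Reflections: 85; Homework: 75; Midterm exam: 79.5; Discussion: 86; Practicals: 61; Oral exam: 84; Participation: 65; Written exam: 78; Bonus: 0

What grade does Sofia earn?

Oral exam (84) > Written exam (78), so Written exam counts as 84.
Weighted total:
  Reflections 85 × 0.13 = 11.05
  Homework 75 × 0.06 = 4.5
  Midterm exam 79.5 × 0.16 = 12.72
  Discussion 86 × 0.06 = 5.16
  Practicals 61 × 0.11 = 6.71
  Oral exam 84 × 0.13 = 10.92
  Participation 65 × 0.2 = 13
  Written exam 84 × 0.15 = 12.6
Sum = 76.66
Bonus: 76.66 + 0 = 76.66
76.66 is ≥ 64.5 and < 77.5 → Credit

Credit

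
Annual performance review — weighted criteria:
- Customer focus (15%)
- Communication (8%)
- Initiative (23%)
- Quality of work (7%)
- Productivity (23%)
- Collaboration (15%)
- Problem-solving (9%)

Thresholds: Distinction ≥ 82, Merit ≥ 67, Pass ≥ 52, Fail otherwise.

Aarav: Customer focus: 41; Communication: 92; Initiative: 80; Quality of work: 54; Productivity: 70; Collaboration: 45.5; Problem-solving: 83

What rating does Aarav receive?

Weighted total:
  Customer focus 41 × 0.15 = 6.15
  Communication 92 × 0.08 = 7.36
  Initiative 80 × 0.23 = 18.4
  Quality of work 54 × 0.07 = 3.78
  Productivity 70 × 0.23 = 16.1
  Collaboration 45.5 × 0.15 = 6.825
  Problem-solving 83 × 0.09 = 7.47
Sum = 66.085
66.085 is ≥ 52 and < 67 → Pass

Pass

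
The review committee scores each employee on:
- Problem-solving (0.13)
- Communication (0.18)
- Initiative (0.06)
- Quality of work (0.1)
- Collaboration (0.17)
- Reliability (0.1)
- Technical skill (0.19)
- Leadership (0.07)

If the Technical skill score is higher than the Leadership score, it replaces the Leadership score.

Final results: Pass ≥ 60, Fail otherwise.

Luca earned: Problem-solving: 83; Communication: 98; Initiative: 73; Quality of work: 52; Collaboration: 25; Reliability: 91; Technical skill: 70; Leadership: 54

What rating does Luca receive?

Technical skill (70) > Leadership (54), so Leadership counts as 70.
Weighted total:
  Problem-solving 83 × 0.13 = 10.79
  Communication 98 × 0.18 = 17.64
  Initiative 73 × 0.06 = 4.38
  Quality of work 52 × 0.1 = 5.2
  Collaboration 25 × 0.17 = 4.25
  Reliability 91 × 0.1 = 9.1
  Technical skill 70 × 0.19 = 13.3
  Leadership 70 × 0.07 = 4.9
Sum = 69.56
69.56 ≥ 60 → Pass

Pass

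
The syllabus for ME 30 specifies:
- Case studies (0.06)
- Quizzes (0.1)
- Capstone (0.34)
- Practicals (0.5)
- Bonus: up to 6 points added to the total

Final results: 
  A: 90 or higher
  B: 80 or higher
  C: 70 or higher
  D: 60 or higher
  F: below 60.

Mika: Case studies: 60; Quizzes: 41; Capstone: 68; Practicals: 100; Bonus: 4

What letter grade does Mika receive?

B

Weighted total:
  Case studies 60 × 0.06 = 3.6
  Quizzes 41 × 0.1 = 4.1
  Capstone 68 × 0.34 = 23.12
  Practicals 100 × 0.5 = 50
Sum = 80.82
Bonus: 80.82 + 4 = 84.82
84.82 is ≥ 80 and < 90 → B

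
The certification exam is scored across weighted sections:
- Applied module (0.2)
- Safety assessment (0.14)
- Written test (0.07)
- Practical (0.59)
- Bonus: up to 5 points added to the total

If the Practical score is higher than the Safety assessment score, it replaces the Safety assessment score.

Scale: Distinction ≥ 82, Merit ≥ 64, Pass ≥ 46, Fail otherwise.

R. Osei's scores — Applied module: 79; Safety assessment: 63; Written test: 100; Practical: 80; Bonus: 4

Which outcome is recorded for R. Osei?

Distinction

Practical (80) > Safety assessment (63), so Safety assessment counts as 80.
Weighted total:
  Applied module 79 × 0.2 = 15.8
  Safety assessment 80 × 0.14 = 11.2
  Written test 100 × 0.07 = 7
  Practical 80 × 0.59 = 47.2
Sum = 81.2
Bonus: 81.2 + 4 = 85.2
85.2 ≥ 82 → Distinction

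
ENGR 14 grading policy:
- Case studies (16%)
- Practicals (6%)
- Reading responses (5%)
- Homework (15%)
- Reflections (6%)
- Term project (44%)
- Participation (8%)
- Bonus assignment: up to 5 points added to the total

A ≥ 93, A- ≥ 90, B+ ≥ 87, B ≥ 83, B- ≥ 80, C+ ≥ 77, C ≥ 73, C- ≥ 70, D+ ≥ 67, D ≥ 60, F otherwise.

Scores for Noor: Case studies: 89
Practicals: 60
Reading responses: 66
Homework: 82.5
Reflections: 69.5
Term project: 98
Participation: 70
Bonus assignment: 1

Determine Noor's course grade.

B+

Weighted total:
  Case studies 89 × 0.16 = 14.24
  Practicals 60 × 0.06 = 3.6
  Reading responses 66 × 0.05 = 3.3
  Homework 82.5 × 0.15 = 12.375
  Reflections 69.5 × 0.06 = 4.17
  Term project 98 × 0.44 = 43.12
  Participation 70 × 0.08 = 5.6
Sum = 86.405
Bonus assignment: 86.405 + 1 = 87.405
87.405 is ≥ 87 and < 90 → B+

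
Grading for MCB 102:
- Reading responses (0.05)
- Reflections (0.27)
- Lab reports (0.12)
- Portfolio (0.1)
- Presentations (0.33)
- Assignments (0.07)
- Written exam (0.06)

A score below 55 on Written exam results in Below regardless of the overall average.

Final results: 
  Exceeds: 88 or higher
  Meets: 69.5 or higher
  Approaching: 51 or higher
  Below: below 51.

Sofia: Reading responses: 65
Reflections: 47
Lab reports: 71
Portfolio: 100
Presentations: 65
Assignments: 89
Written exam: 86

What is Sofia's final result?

Written exam score 86 ≥ 55: minimum met.
Weighted total:
  Reading responses 65 × 0.05 = 3.25
  Reflections 47 × 0.27 = 12.69
  Lab reports 71 × 0.12 = 8.52
  Portfolio 100 × 0.1 = 10
  Presentations 65 × 0.33 = 21.45
  Assignments 89 × 0.07 = 6.23
  Written exam 86 × 0.06 = 5.16
Sum = 67.3
67.3 is ≥ 51 and < 69.5 → Approaching

Approaching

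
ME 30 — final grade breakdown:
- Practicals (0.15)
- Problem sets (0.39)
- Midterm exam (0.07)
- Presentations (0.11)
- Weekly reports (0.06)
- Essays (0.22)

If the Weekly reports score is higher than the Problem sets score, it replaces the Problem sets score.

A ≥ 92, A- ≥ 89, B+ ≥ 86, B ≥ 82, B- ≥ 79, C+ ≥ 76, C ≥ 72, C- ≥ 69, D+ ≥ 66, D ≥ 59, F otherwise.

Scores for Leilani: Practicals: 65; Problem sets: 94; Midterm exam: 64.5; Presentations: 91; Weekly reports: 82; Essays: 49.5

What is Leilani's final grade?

Weekly reports (82) ≤ Problem sets (94), so Problem sets stays at 94.
Weighted total:
  Practicals 65 × 0.15 = 9.75
  Problem sets 94 × 0.39 = 36.66
  Midterm exam 64.5 × 0.07 = 4.515
  Presentations 91 × 0.11 = 10.01
  Weekly reports 82 × 0.06 = 4.92
  Essays 49.5 × 0.22 = 10.89
Sum = 76.745
76.745 is ≥ 76 and < 79 → C+

C+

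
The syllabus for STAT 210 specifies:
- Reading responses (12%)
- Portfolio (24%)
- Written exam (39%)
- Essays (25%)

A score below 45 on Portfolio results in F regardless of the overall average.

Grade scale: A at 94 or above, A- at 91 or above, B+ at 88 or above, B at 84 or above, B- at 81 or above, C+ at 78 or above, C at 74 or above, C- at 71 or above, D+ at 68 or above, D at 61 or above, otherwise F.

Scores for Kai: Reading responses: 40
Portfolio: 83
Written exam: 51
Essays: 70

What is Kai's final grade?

D

Portfolio score 83 ≥ 45: minimum met.
Weighted total:
  Reading responses 40 × 0.12 = 4.8
  Portfolio 83 × 0.24 = 19.92
  Written exam 51 × 0.39 = 19.89
  Essays 70 × 0.25 = 17.5
Sum = 62.11
62.11 is ≥ 61 and < 68 → D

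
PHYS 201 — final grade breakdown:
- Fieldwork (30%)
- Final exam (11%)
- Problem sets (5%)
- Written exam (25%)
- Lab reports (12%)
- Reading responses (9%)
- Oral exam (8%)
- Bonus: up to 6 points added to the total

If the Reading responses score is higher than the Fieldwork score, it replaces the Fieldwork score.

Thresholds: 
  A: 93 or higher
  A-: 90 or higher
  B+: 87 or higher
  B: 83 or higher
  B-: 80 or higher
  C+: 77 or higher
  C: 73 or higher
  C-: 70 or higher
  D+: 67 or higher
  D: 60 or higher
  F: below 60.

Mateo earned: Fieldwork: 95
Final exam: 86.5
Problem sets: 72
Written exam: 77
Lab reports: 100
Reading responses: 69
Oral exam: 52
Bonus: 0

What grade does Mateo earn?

B

Reading responses (69) ≤ Fieldwork (95), so Fieldwork stays at 95.
Weighted total:
  Fieldwork 95 × 0.3 = 28.5
  Final exam 86.5 × 0.11 = 9.515
  Problem sets 72 × 0.05 = 3.6
  Written exam 77 × 0.25 = 19.25
  Lab reports 100 × 0.12 = 12
  Reading responses 69 × 0.09 = 6.21
  Oral exam 52 × 0.08 = 4.16
Sum = 83.235
Bonus: 83.235 + 0 = 83.235
83.235 is ≥ 83 and < 87 → B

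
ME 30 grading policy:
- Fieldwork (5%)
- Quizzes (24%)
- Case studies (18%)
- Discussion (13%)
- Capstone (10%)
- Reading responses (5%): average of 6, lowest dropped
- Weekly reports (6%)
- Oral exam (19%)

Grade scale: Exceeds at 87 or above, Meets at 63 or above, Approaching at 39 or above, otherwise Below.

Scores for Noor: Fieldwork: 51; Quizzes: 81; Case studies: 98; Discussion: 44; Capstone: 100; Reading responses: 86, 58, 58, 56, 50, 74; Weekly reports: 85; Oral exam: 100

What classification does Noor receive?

Reading responses: drop 50 → average of remaining 5 = 332/5 = 66.4
Weighted total:
  Fieldwork 51 × 0.05 = 2.55
  Quizzes 81 × 0.24 = 19.44
  Case studies 98 × 0.18 = 17.64
  Discussion 44 × 0.13 = 5.72
  Capstone 100 × 0.1 = 10
  Reading responses 66.4 × 0.05 = 3.32
  Weekly reports 85 × 0.06 = 5.1
  Oral exam 100 × 0.19 = 19
Sum = 82.77
82.77 is ≥ 63 and < 87 → Meets

Meets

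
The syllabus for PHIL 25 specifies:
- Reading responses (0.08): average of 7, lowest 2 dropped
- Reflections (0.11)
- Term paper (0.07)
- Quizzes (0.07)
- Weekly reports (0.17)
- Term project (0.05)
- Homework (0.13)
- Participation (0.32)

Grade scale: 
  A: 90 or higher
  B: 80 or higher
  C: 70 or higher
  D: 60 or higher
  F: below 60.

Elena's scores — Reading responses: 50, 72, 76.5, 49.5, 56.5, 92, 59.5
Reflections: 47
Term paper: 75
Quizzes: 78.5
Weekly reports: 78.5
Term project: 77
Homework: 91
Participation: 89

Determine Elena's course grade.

C

Reading responses: drop 49.5, 50 → average of remaining 5 = 356.5/5 = 71.3
Weighted total:
  Reading responses 71.3 × 0.08 = 5.704
  Reflections 47 × 0.11 = 5.17
  Term paper 75 × 0.07 = 5.25
  Quizzes 78.5 × 0.07 = 5.495
  Weekly reports 78.5 × 0.17 = 13.345
  Term project 77 × 0.05 = 3.85
  Homework 91 × 0.13 = 11.83
  Participation 89 × 0.32 = 28.48
Sum = 79.124
79.124 is ≥ 70 and < 80 → C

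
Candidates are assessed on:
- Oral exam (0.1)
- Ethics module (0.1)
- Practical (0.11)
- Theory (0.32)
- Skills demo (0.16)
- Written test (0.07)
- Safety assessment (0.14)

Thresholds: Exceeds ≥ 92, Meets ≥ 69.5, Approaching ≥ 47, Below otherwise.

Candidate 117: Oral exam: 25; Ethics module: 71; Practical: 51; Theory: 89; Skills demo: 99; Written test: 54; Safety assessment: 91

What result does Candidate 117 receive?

Weighted total:
  Oral exam 25 × 0.1 = 2.5
  Ethics module 71 × 0.1 = 7.1
  Practical 51 × 0.11 = 5.61
  Theory 89 × 0.32 = 28.48
  Skills demo 99 × 0.16 = 15.84
  Written test 54 × 0.07 = 3.78
  Safety assessment 91 × 0.14 = 12.74
Sum = 76.05
76.05 is ≥ 69.5 and < 92 → Meets

Meets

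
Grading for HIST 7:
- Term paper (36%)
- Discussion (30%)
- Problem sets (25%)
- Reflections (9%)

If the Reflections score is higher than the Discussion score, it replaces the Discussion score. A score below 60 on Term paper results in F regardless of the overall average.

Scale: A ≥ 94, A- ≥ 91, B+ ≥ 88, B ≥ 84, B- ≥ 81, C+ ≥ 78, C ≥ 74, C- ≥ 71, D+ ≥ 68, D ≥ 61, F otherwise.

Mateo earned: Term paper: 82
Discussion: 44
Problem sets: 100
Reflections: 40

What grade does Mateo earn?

Reflections (40) ≤ Discussion (44), so Discussion stays at 44.
Term paper score 82 ≥ 60: minimum met.
Weighted total:
  Term paper 82 × 0.36 = 29.52
  Discussion 44 × 0.3 = 13.2
  Problem sets 100 × 0.25 = 25
  Reflections 40 × 0.09 = 3.6
Sum = 71.32
71.32 is ≥ 71 and < 74 → C-

C-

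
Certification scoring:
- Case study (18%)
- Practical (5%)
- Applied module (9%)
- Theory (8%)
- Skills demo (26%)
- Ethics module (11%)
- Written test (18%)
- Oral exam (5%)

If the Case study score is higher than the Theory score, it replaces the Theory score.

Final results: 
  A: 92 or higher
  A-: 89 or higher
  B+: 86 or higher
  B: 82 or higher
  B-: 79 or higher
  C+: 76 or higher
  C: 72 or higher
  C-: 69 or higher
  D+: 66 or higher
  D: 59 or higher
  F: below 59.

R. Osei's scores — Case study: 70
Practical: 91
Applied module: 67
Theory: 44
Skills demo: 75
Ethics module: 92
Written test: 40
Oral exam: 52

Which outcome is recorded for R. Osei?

D+

Case study (70) > Theory (44), so Theory counts as 70.
Weighted total:
  Case study 70 × 0.18 = 12.6
  Practical 91 × 0.05 = 4.55
  Applied module 67 × 0.09 = 6.03
  Theory 70 × 0.08 = 5.6
  Skills demo 75 × 0.26 = 19.5
  Ethics module 92 × 0.11 = 10.12
  Written test 40 × 0.18 = 7.2
  Oral exam 52 × 0.05 = 2.6
Sum = 68.2
68.2 is ≥ 66 and < 69 → D+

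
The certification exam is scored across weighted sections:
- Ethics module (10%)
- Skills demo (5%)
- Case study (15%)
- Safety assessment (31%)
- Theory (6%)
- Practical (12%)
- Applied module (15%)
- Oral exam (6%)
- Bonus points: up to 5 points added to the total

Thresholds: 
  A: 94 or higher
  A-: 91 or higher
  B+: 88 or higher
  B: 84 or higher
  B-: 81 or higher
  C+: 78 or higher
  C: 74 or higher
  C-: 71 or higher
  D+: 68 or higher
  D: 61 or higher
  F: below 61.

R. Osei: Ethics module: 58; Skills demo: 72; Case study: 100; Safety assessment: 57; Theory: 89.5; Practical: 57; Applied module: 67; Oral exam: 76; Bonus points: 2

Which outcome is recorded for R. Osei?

D+

Weighted total:
  Ethics module 58 × 0.1 = 5.8
  Skills demo 72 × 0.05 = 3.6
  Case study 100 × 0.15 = 15
  Safety assessment 57 × 0.31 = 17.67
  Theory 89.5 × 0.06 = 5.37
  Practical 57 × 0.12 = 6.84
  Applied module 67 × 0.15 = 10.05
  Oral exam 76 × 0.06 = 4.56
Sum = 68.89
Bonus points: 68.89 + 2 = 70.89
70.89 is ≥ 68 and < 71 → D+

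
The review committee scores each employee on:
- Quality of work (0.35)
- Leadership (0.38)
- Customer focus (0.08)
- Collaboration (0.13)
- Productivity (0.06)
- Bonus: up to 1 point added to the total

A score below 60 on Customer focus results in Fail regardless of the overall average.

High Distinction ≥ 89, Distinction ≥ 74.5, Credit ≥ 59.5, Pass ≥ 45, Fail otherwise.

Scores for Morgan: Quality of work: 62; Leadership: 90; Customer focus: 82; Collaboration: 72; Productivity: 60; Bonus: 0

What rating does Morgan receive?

Distinction

Customer focus score 82 ≥ 60: minimum met.
Weighted total:
  Quality of work 62 × 0.35 = 21.7
  Leadership 90 × 0.38 = 34.2
  Customer focus 82 × 0.08 = 6.56
  Collaboration 72 × 0.13 = 9.36
  Productivity 60 × 0.06 = 3.6
Sum = 75.42
Bonus: 75.42 + 0 = 75.42
75.42 is ≥ 74.5 and < 89 → Distinction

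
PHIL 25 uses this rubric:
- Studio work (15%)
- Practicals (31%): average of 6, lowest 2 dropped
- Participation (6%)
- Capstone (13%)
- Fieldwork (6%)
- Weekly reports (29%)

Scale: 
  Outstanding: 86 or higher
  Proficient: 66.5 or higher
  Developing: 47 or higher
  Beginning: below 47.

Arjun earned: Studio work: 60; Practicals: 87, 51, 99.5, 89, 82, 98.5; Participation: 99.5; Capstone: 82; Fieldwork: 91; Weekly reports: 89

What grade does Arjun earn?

Proficient

Practicals: drop 51, 82 → average of remaining 4 = 374/4 = 93.5
Weighted total:
  Studio work 60 × 0.15 = 9
  Practicals 93.5 × 0.31 = 28.985
  Participation 99.5 × 0.06 = 5.97
  Capstone 82 × 0.13 = 10.66
  Fieldwork 91 × 0.06 = 5.46
  Weekly reports 89 × 0.29 = 25.81
Sum = 85.885
85.885 is ≥ 66.5 and < 86 → Proficient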